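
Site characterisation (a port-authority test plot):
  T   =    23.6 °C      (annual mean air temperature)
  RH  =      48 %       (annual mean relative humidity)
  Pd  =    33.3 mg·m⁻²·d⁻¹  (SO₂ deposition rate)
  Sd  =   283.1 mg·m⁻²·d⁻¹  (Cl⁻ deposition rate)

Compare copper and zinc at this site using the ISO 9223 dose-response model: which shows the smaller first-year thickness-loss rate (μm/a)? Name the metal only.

copper: T>10 °C ⇒ hinge -0.080·(23.6−10) = -1.0880
  SO₂ term: 0.0053·33.3^0.26·exp(0.059·48-1.0880) = 0.07543
  Sd branch = 0.01025·Sd^0.27·e^(0.036·RH+0.049·T) = 0.8422 μm/a
  r_corr = 0.07543 + 0.8422 = 0.9176 μm/a
zinc: temperature factor f = -0.071·(13.6) = -0.9656
  SO₂ term: 0.0129·33.3^0.44·exp(0.046·48-0.9656) = 0.2089
  Cl⁻ term: 0.0175·283.1^0.57·exp(0.008·48+0.085·23.6) = 4.771
  sum: 0.2089 + 4.771 → r_corr = 4.98 μm/a
Ordering by μm/a: zinc (4.98) > copper (0.918)

copper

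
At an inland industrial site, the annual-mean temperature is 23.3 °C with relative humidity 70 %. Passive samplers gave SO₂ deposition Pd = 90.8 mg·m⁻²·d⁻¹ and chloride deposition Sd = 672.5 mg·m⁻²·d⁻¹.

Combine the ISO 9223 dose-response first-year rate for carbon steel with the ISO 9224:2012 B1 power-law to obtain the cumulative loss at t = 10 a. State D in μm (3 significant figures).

carbon steel: temperature factor f = -0.054·(13.3) = -0.7182
  SO₂ term: 1.77·90.8^0.52·exp(0.02·70-0.7182) = 36.5
  Cl⁻ term: 0.102·672.5^0.62·exp(0.033·70+0.04·23.3) = 147.8
  sum: 36.5 + 147.8 → r_corr = 184.3 μm/a
Power-law: D(10) = r_corr · 10^0.523
  D(10) = 184.3 × 10^0.523 = 184.3 × 3.334 = 614.6 μm

D(10) = 615 μm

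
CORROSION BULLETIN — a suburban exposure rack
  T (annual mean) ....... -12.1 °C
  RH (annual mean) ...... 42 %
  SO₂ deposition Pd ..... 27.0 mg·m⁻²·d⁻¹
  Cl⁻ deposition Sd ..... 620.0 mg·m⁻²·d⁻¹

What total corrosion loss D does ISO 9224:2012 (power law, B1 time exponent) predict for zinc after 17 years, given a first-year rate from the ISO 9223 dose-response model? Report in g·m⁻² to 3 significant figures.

zinc: temperature factor f = +0.038·(-22.1) = -0.8398
  sulphur-dioxide contribution → 0.164 μm/a
  chloride contribution → 0.3419 μm/a
  total first-year rate 0.5059 μm/a
Long-term exponent b (ISO 9224 Table 2, B1) = 0.813
  D(17) = 0.5059 × 17^0.813 = 0.5059 × 10.01 = 5.063 μm
  Mass loss = 5.063 μm × 7.14 g/cm³ = 36.15 g·m⁻²

D(17) = 36.2 g·m⁻²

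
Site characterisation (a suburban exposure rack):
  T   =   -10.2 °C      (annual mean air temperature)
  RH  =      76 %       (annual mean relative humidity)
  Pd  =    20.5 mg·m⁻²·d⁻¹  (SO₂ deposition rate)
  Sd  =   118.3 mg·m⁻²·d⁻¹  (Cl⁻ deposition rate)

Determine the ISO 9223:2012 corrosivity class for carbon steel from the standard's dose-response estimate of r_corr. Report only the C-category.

carbon steel: T≤10 °C ⇒ hinge +0.150·(-10.2−10) = -3.0300
  SO₂ term: 1.77·20.5^0.52·exp(0.02·76-3.0300) = 1.881
  Sd branch = 0.102·Sd^0.62·e^(0.033·RH+0.04·T) = 16.06 μm/a
  r_corr = 1.881 + 16.06 = 17.95 μm/a
ISO 9223 Table 2 (carbon steel): 1.3 < 17.9 ≤ 25 μm/a ⇒ C2

C2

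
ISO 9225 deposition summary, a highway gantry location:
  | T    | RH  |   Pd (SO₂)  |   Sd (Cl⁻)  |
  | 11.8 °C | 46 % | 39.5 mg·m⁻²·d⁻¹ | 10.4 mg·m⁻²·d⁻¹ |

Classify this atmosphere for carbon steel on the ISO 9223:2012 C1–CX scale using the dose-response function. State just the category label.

carbon steel: T>10 °C ⇒ hinge -0.054·(11.8−10) = -0.0972
  SO₂ term: 1.77·39.5^0.52·exp(0.02·46-0.0972) = 27.26
  Sd branch = 0.102·Sd^0.62·e^(0.033·RH+0.04·T) = 3.187 μm/a
  r_corr = 27.26 + 3.187 = 30.45 μm/a
30.4 μm/a falls in (25, 50] for carbon steel → category C3

C3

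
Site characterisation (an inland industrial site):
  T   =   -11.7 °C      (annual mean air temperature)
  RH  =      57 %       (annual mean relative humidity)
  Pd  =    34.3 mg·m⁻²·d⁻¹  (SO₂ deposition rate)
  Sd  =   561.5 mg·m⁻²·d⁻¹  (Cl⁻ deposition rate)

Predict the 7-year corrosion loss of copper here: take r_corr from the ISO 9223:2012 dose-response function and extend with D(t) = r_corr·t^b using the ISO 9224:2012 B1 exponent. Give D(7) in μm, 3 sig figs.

D(7) = 1.00 μm

copper: f(T) = +0.126·(T−10) [T≤10 °C] = -2.7342
  sulphur-dioxide contribution → 0.02492 μm/a
  chloride contribution → 0.2485 μm/a
  total first-year rate 0.2734 μm/a
Power-law: D(7) = r_corr · 7^0.667
  D(7) = 0.2734 × 7^0.667 = 0.2734 × 3.662 = 1.001 μm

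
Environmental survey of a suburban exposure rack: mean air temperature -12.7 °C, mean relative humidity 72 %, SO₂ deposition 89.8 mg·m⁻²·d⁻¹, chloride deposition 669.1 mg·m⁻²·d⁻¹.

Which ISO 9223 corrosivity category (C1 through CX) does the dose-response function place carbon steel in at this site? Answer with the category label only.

carbon steel: T≤10 °C ⇒ hinge +0.150·(-12.7−10) = -3.4050
  Pd branch = 1.77·Pd^0.52·e^(0.02·RH+f) = 2.572 μm/a
  Sd branch = 0.102·Sd^0.62·e^(0.033·RH+0.04·T) = 37.3 μm/a
  r_corr = 2.572 + 37.3 = 39.87 μm/a
39.9 μm/a falls in (25, 50] for carbon steel → category C3

C3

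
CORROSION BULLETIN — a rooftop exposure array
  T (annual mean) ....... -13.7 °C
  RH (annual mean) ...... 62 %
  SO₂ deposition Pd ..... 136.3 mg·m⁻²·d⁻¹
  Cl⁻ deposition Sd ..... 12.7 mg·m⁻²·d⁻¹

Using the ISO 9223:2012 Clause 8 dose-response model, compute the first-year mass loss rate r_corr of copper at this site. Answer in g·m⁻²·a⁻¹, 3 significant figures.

r_corr = 1.20 g·m⁻²·a⁻¹

copper: T≤10 °C ⇒ hinge +0.126·(-13.7−10) = -2.9862
  SO₂ term: 0.0053·136.3^0.26·exp(0.059·62-2.9862) = 0.03724
  Cl⁻ term: 0.01025·12.7^0.27·exp(0.036·62+0.049·-13.7) = 0.09695
  sum: 0.03724 + 0.09695 → r_corr = 0.1342 μm/a
Convert to mass loss: 0.1342 μm/a × 8.96 g/cm³ = 1.202 g·m⁻²·a⁻¹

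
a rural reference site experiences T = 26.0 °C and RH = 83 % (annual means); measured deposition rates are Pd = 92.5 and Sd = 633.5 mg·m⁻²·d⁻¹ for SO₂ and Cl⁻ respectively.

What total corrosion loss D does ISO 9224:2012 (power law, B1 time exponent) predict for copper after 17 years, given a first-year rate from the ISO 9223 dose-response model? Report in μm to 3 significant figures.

copper: f(T) = -0.080·(T−10) [T>10 °C] = -1.2800
  SO₂ term: 0.0053·92.5^0.26·exp(0.059·83-1.2800) = 0.6402
  Sd branch = 0.01025·Sd^0.27·e^(0.036·RH+0.049·T) = 4.151 μm/a
  r_corr = 0.6402 + 4.151 = 4.791 μm/a
Power-law: D(17) = r_corr · 17^0.667
  D(17) = 4.791 × 17^0.667 = 4.791 × 6.618 = 31.71 μm

D(17) = 31.7 μm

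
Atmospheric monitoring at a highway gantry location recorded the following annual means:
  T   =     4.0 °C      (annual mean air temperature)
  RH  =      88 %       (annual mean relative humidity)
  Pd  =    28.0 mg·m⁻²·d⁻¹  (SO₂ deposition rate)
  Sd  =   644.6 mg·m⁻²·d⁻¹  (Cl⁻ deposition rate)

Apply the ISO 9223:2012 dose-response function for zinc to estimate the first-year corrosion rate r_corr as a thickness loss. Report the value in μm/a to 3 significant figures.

zinc: temperature factor f = +0.038·(-6.0) = -0.2280
  SO₂ term: 0.0129·28.0^0.44·exp(0.046·88-0.2280) = 2.549
  Cl⁻ term: 0.0175·644.6^0.57·exp(0.008·88+0.085·4.0) = 1.985
  sum: 2.549 + 1.985 → r_corr = 4.534 μm/a

r_corr = 4.53 μm/a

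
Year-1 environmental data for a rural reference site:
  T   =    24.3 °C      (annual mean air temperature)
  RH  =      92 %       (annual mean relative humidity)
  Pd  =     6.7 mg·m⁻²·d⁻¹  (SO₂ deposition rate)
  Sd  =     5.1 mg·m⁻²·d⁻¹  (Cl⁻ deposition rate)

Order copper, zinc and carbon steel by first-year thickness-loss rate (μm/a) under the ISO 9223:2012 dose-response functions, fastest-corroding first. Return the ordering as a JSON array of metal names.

copper: T>10 °C ⇒ hinge -0.080·(24.3−10) = -1.1440
  SO₂ term: 0.0053·6.7^0.26·exp(0.059·92-1.1440) = 0.6303
  Cl⁻ term: 0.01025·5.1^0.27·exp(0.036·92+0.049·24.3) = 1.436
  r_corr = 0.6303 + 1.436 = 2.067 μm/a
zinc: f(T) = -0.071·(T−10) [T>10 °C] = -1.0153
  Pd branch = 0.0129·Pd^0.44·e^(0.046·RH+f) = 0.7431 μm/a
  Cl⁻ term: 0.0175·5.1^0.57·exp(0.008·92+0.085·24.3) = 0.7295
  sum: 0.7431 + 0.7295 → r_corr = 1.473 μm/a
carbon steel: f(T) = -0.054·(T−10) [T>10 °C] = -0.7722
  SO₂ term: 1.77·6.7^0.52·exp(0.02·92-0.7722) = 13.84
  Sd branch = 0.102·Sd^0.62·e^(0.033·RH+0.04·T) = 15.42 μm/a
  r_corr = 13.84 + 15.42 = 29.26 μm/a
Ordering by μm/a: carbon steel (29.3) > copper (2.07) > zinc (1.47)

["carbon steel", "copper", "zinc"]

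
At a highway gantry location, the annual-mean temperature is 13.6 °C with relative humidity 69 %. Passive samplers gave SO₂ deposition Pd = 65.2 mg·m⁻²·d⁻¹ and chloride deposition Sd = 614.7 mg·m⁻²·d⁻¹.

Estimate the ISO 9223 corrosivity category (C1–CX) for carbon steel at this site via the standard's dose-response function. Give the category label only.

carbon steel: temperature factor f = -0.054·(3.6) = -0.1944
  sulphur-dioxide contribution → 50.85 μm/a
  chloride contribution → 91.77 μm/a
  total first-year rate 142.6 μm/a
ISO 9223 Table 2 (carbon steel): 80 < 143 ≤ 200 μm/a ⇒ C5

C5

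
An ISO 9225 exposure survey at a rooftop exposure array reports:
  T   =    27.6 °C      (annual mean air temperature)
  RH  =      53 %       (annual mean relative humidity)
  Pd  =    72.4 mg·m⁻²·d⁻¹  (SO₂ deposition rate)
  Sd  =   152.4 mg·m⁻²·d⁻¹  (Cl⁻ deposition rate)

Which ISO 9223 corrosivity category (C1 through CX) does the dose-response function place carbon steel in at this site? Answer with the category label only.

carbon steel: temperature factor f = -0.054·(17.6) = -0.9504
  SO₂ term: 1.77·72.4^0.52·exp(0.02·53-0.9504) = 18.31
  Cl⁻ term: 0.102·152.4^0.62·exp(0.033·53+0.04·27.6) = 39.91
  r_corr = 18.31 + 39.91 = 58.22 μm/a
Category bounds: 50…80 μm/a bracket r_corr ⇒ C4

C4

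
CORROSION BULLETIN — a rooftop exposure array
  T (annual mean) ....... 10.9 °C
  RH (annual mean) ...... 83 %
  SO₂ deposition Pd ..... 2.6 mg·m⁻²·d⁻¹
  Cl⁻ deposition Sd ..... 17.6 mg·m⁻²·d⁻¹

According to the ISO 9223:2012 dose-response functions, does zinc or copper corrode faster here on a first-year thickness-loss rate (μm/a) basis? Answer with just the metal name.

zinc: f(T) = -0.071·(T−10) [T>10 °C] = -0.0639
  Pd branch = 0.0129·Pd^0.44·e^(0.046·RH+f) = 0.8386 μm/a
  Cl⁻ term: 0.0175·17.6^0.57·exp(0.008·83+0.085·10.9) = 0.4403
  sum: 0.8386 + 0.4403 → r_corr = 1.279 μm/a
copper: temperature factor f = -0.080·(0.9) = -0.0720
  SO₂ term: 0.0053·2.6^0.26·exp(0.059·83-0.0720) = 0.8465
  Sd branch = 0.01025·Sd^0.27·e^(0.036·RH+0.049·T) = 0.7527 μm/a
  sum: 0.8465 + 0.7527 → r_corr = 1.599 μm/a
Ordering by μm/a: copper (1.6) > zinc (1.28)

copper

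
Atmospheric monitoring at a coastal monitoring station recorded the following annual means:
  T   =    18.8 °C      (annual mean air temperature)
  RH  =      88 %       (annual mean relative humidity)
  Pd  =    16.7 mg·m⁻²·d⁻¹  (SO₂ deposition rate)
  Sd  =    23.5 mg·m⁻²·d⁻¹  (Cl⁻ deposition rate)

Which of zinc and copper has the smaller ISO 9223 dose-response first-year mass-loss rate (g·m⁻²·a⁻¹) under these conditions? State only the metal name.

zinc

zinc: f(T) = -0.071·(T−10) [T>10 °C] = -0.6248
  Pd branch = 0.0129·Pd^0.44·e^(0.046·RH+f) = 1.365 μm/a
  Cl⁻ term: 0.0175·23.5^0.57·exp(0.008·88+0.085·18.8) = 1.058
  r_corr = 1.365 + 1.058 = 2.423 μm/a
  mass loss = 2.423 μm/a × 7.14 g/cm³ = 17.3 g·m⁻²·a⁻¹
copper: T>10 °C ⇒ hinge -0.080·(18.8−10) = -0.7040
  Pd branch = 0.0053·Pd^0.26·e^(0.059·RH+f) = 0.9802 μm/a
  Cl⁻ term: 0.01025·23.5^0.27·exp(0.036·88+0.049·18.8) = 1.435
  sum: 0.9802 + 1.435 → r_corr = 2.415 μm/a
  mass loss = 2.415 μm/a × 8.96 g/cm³ = 21.64 g·m⁻²·a⁻¹
Ordering by g·m⁻²·a⁻¹: copper (21.6) > zinc (17.3)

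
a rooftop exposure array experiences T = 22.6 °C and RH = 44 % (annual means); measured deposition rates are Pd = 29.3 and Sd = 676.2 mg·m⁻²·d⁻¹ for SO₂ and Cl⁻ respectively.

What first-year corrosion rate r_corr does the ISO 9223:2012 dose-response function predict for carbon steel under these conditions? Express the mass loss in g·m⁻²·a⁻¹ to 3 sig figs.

r_corr = 578 g·m⁻²·a⁻¹

carbon steel: T>10 °C ⇒ hinge -0.054·(22.6−10) = -0.6804
  sulphur-dioxide contribution → 12.51 μm/a
  chloride contribution → 61.16 μm/a
  ⇒ r_corr(carbon steel) = 73.67 μm/a
Convert to mass loss: 73.67 μm/a × 7.85 g/cm³ = 578.3 g·m⁻²·a⁻¹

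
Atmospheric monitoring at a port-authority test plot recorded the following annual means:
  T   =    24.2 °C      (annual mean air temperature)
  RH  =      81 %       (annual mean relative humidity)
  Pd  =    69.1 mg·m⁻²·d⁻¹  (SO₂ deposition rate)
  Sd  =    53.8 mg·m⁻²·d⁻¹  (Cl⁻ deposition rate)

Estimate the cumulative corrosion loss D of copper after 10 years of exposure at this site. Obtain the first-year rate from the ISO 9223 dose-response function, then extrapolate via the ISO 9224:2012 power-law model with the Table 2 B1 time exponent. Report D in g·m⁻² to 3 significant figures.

copper: T>10 °C ⇒ hinge -0.080·(24.2−10) = -1.1360
  SO₂ term: 0.0053·69.1^0.26·exp(0.059·81-1.1360) = 0.6091
  Cl⁻ term: 0.01025·53.8^0.27·exp(0.036·81+0.049·24.2) = 1.817
  sum: 0.6091 + 1.817 → r_corr = 2.426 μm/a
Power-law: D(10) = r_corr · 10^0.667
  D(10) = 2.426 × 10^0.667 = 2.426 × 4.645 = 11.27 μm
  Mass loss = 11.27 μm × 8.96 g/cm³ = 101 g·m⁻²

D(10) = 101 g·m⁻²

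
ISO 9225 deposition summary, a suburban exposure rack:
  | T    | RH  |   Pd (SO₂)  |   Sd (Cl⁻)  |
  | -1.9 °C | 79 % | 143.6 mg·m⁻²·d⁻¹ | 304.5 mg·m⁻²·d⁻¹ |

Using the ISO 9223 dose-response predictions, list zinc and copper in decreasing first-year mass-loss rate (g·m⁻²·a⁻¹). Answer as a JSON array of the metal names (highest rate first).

["zinc", "copper"]

zinc: T≤10 °C ⇒ hinge +0.038·(-1.9−10) = -0.4522
  SO₂ term: 0.0129·143.6^0.44·exp(0.046·79-0.4522) = 2.764
  Cl⁻ term: 0.0175·304.5^0.57·exp(0.008·79+0.085·-1.9) = 0.7295
  r_corr = 2.764 + 0.7295 = 3.494 μm/a
  mass loss = 3.494 μm/a × 7.14 g/cm³ = 24.95 g·m⁻²·a⁻¹
copper: f(T) = +0.126·(T−10) [T≤10 °C] = -1.4994
  Pd branch = 0.0053·Pd^0.26·e^(0.059·RH+f) = 0.4552 μm/a
  Sd branch = 0.01025·Sd^0.27·e^(0.036·RH+0.049·T) = 0.7516 μm/a
  sum: 0.4552 + 0.7516 → r_corr = 1.207 μm/a
  mass loss = 1.207 μm/a × 8.96 g/cm³ = 10.81 g·m⁻²·a⁻¹
Ordering by g·m⁻²·a⁻¹: zinc (24.9) > copper (10.8)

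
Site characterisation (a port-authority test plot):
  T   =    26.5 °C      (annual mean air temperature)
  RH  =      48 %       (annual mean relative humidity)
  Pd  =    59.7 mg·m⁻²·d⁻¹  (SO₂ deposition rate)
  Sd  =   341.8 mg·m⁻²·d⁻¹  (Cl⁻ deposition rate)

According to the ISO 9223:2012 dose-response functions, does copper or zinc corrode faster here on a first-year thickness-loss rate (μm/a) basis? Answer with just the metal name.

copper: T>10 °C ⇒ hinge -0.080·(26.5−10) = -1.3200
  SO₂ term: 0.0053·59.7^0.26·exp(0.059·48-1.3200) = 0.06961
  Sd branch = 0.01025·Sd^0.27·e^(0.036·RH+0.049·T) = 1.021 μm/a
  r_corr = 0.06961 + 1.021 = 1.091 μm/a
zinc: f(T) = -0.071·(T−10) [T>10 °C] = -1.1715
  SO₂ term: 0.0129·59.7^0.44·exp(0.046·48-1.1715) = 0.2199
  Cl⁻ term: 0.0175·341.8^0.57·exp(0.008·48+0.085·26.5) = 6.797
  sum: 0.2199 + 6.797 → r_corr = 7.017 μm/a
Ordering by μm/a: zinc (7.02) > copper (1.09)

zinc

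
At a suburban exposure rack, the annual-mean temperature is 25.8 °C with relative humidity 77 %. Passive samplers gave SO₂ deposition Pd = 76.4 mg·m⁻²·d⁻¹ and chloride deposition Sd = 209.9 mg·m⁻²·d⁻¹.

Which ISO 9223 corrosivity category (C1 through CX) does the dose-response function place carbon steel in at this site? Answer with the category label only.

C5

carbon steel: temperature factor f = -0.054·(15.8) = -0.8532
  SO₂ term: 1.77·76.4^0.52·exp(0.02·77-0.8532) = 33.53
  Cl⁻ term: 0.102·209.9^0.62·exp(0.033·77+0.04·25.8) = 100
  r_corr = 33.53 + 100 = 133.5 μm/a
ISO 9223 Table 2 (carbon steel): 80 < 134 ≤ 200 μm/a ⇒ C5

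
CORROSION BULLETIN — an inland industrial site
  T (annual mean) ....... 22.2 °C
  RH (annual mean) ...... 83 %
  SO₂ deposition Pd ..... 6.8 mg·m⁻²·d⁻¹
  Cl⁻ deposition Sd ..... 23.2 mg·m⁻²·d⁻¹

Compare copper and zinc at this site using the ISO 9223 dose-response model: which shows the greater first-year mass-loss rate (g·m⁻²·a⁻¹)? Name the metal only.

copper

copper: T>10 °C ⇒ hinge -0.080·(22.2−10) = -0.9760
  Pd branch = 0.0053·Pd^0.26·e^(0.059·RH+f) = 0.4401 μm/a
  Cl⁻ term: 0.01025·23.2^0.27·exp(0.036·83+0.049·22.2) = 1.411
  sum: 0.4401 + 1.411 → r_corr = 1.851 μm/a
  mass loss = 1.851 μm/a × 8.96 g/cm³ = 16.59 g·m⁻²·a⁻¹
zinc: temperature factor f = -0.071·(12.2) = -0.8662
  Pd branch = 0.0129·Pd^0.44·e^(0.046·RH+f) = 0.5739 μm/a
  Sd branch = 0.0175·Sd^0.57·e^(0.008·RH+0.085·T) = 1.347 μm/a
  r_corr = 0.5739 + 1.347 = 1.921 μm/a
  mass loss = 1.921 μm/a × 7.14 g/cm³ = 13.71 g·m⁻²·a⁻¹
Ordering by g·m⁻²·a⁻¹: copper (16.6) > zinc (13.7)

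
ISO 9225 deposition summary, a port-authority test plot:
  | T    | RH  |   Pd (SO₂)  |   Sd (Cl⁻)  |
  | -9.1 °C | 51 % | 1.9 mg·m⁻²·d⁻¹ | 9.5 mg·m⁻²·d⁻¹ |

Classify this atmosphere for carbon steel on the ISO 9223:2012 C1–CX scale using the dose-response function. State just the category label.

C2

carbon steel: f(T) = +0.150·(T−10) [T≤10 °C] = -2.8650
  Pd branch = 1.77·Pd^0.52·e^(0.02·RH+f) = 0.3905 μm/a
  Sd branch = 0.102·Sd^0.62·e^(0.033·RH+0.04·T) = 1.54 μm/a
  r_corr = 0.3905 + 1.54 = 1.931 μm/a
1.93 μm/a falls in (1.3, 25] for carbon steel → category C2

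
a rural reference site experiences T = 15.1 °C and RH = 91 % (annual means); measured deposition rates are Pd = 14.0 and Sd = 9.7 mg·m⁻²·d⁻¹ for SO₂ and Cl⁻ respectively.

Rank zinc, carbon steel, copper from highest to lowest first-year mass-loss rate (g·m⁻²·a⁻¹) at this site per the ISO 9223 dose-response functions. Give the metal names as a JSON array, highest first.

["carbon steel", "copper", "zinc"]

zinc: T>10 °C ⇒ hinge -0.071·(15.1−10) = -0.3621
  Pd branch = 0.0129·Pd^0.44·e^(0.046·RH+f) = 1.886 μm/a
  Cl⁻ term: 0.0175·9.7^0.57·exp(0.008·91+0.085·15.1) = 0.4776
  sum: 1.886 + 0.4776 → r_corr = 2.364 μm/a
  mass loss = 2.364 μm/a × 7.14 g/cm³ = 16.88 g·m⁻²·a⁻¹
carbon steel: temperature factor f = -0.054·(5.1) = -0.2754
  SO₂ term: 1.77·14.0^0.52·exp(0.02·91-0.2754) = 32.72
  Sd branch = 0.102·Sd^0.62·e^(0.033·RH+0.04·T) = 15.38 μm/a
  sum: 32.72 + 15.38 → r_corr = 48.09 μm/a
  mass loss = 48.09 μm/a × 7.85 g/cm³ = 377.5 g·m⁻²·a⁻¹
copper: temperature factor f = -0.080·(5.1) = -0.4080
  Pd branch = 0.0053·Pd^0.26·e^(0.059·RH+f) = 1.502 μm/a
  Sd branch = 0.01025·Sd^0.27·e^(0.036·RH+0.049·T) = 1.05 μm/a
  r_corr = 1.502 + 1.05 = 2.553 μm/a
  mass loss = 2.553 μm/a × 8.96 g/cm³ = 22.87 g·m⁻²·a⁻¹
Ordering by g·m⁻²·a⁻¹: carbon steel (378) > copper (22.9) > zinc (16.9)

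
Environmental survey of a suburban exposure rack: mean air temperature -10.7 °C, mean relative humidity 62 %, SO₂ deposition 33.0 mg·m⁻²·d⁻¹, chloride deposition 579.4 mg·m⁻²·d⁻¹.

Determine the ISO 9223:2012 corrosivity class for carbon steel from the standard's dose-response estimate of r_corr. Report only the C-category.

C3

carbon steel: temperature factor f = +0.150·(-20.7) = -3.1050
  SO₂ term: 1.77·33.0^0.52·exp(0.02·62-3.1050) = 1.689
  Cl⁻ term: 0.102·579.4^0.62·exp(0.033·62+0.04·-10.7) = 26.57
  sum: 1.689 + 26.57 → r_corr = 28.26 μm/a
28.3 μm/a falls in (25, 50] for carbon steel → category C3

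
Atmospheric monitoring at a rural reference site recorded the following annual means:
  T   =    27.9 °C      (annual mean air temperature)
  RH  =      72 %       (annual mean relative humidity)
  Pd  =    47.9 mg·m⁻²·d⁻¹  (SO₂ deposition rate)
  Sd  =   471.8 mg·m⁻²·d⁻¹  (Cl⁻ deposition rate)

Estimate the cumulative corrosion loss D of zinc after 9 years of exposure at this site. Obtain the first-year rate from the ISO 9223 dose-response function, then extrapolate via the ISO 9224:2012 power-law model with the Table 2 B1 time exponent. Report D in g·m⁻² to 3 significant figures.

D(9) = 498 g·m⁻²

zinc: T>10 °C ⇒ hinge -0.071·(27.9−10) = -1.2709
  SO₂ term: 0.0129·47.9^0.44·exp(0.046·72-1.2709) = 0.545
  Sd branch = 0.0175·Sd^0.57·e^(0.008·RH+0.085·T) = 11.15 μm/a
  r_corr = 0.545 + 11.15 = 11.69 μm/a
Long-term exponent b (ISO 9224 Table 2, B1) = 0.813
  D(9) = 11.69 × 9^0.813 = 11.69 × 5.968 = 69.77 μm
  Mass loss = 69.77 μm × 7.14 g/cm³ = 498.2 g·m⁻²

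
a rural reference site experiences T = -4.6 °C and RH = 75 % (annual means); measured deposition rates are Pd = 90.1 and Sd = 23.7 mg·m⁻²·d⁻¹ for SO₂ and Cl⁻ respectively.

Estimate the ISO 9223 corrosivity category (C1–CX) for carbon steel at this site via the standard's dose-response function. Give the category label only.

C2

carbon steel: T≤10 °C ⇒ hinge +0.150·(-4.6−10) = -2.1900
  Pd branch = 1.77·Pd^0.52·e^(0.02·RH+f) = 9.221 μm/a
  Cl⁻ term: 0.102·23.7^0.62·exp(0.033·75+0.04·-4.6) = 7.177
  r_corr = 9.221 + 7.177 = 16.4 μm/a
ISO 9223 Table 2 (carbon steel): 1.3 < 16.4 ≤ 25 μm/a ⇒ C2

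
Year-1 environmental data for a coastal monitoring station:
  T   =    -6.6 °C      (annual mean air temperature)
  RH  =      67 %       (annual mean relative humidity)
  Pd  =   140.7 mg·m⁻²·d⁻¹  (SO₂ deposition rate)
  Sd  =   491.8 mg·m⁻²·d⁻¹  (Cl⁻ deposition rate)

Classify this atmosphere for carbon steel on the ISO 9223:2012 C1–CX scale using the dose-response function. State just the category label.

carbon steel: temperature factor f = +0.150·(-16.6) = -2.4900
  sulphur-dioxide contribution → 7.339 μm/a
  chloride contribution → 33.35 μm/a
  total first-year rate 40.69 μm/a
Category bounds: 25…50 μm/a bracket r_corr ⇒ C3

C3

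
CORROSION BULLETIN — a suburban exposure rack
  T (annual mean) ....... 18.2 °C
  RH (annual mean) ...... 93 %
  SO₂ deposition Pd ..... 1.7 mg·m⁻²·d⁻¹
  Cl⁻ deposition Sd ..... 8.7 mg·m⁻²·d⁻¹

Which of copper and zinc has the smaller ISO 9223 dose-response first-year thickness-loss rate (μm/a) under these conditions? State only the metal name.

copper: temperature factor f = -0.080·(8.2) = -0.6560
  Pd branch = 0.0053·Pd^0.26·e^(0.059·RH+f) = 0.7626 μm/a
  Cl⁻ term: 0.01025·8.7^0.27·exp(0.036·93+0.049·18.2) = 1.276
  r_corr = 0.7626 + 1.276 = 2.038 μm/a
zinc: T>10 °C ⇒ hinge -0.071·(18.2−10) = -0.5822
  SO₂ term: 0.0129·1.7^0.44·exp(0.046·93-0.5822) = 0.6562
  Cl⁻ term: 0.0175·8.7^0.57·exp(0.008·93+0.085·18.2) = 0.5937
  r_corr = 0.6562 + 0.5937 = 1.25 μm/a
Ordering by μm/a: copper (2.04) > zinc (1.25)

zinc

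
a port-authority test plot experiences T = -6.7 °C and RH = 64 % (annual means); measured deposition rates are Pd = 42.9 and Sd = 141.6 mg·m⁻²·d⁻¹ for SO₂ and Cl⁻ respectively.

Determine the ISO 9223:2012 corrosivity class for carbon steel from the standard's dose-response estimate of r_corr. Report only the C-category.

carbon steel: f(T) = +0.150·(T−10) [T≤10 °C] = -2.5050
  SO₂ term: 1.77·42.9^0.52·exp(0.02·64-2.5050) = 3.671
  Sd branch = 0.102·Sd^0.62·e^(0.033·RH+0.04·T) = 13.9 μm/a
  sum: 3.671 + 13.9 → r_corr = 17.57 μm/a
ISO 9223 Table 2 (carbon steel): 1.3 < 17.6 ≤ 25 μm/a ⇒ C2

C2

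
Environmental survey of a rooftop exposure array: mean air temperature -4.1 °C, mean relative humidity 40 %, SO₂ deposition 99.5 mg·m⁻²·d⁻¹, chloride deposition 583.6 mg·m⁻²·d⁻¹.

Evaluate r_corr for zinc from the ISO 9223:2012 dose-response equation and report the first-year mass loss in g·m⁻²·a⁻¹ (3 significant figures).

r_corr = 7.15 g·m⁻²·a⁻¹

zinc: f(T) = +0.038·(T−10) [T≤10 °C] = -0.5358
  sulphur-dioxide contribution → 0.3598 μm/a
  chloride contribution → 0.6417 μm/a
  total first-year rate 1.002 μm/a
Convert to mass loss: 1.002 μm/a × 7.14 g/cm³ = 7.151 g·m⁻²·a⁻¹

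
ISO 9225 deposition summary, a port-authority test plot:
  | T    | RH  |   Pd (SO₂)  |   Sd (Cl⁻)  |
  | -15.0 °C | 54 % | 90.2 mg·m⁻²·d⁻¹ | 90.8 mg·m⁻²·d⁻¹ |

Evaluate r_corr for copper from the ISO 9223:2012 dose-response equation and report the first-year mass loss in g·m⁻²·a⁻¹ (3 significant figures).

r_corr = 1.20 g·m⁻²·a⁻¹

copper: temperature factor f = +0.126·(-25.0) = -3.1500
  sulphur-dioxide contribution → 0.01771 μm/a
  chloride contribution → 0.116 μm/a
  ⇒ r_corr(copper) = 0.1337 μm/a
Convert to mass loss: 0.1337 μm/a × 8.96 g/cm³ = 1.198 g·m⁻²·a⁻¹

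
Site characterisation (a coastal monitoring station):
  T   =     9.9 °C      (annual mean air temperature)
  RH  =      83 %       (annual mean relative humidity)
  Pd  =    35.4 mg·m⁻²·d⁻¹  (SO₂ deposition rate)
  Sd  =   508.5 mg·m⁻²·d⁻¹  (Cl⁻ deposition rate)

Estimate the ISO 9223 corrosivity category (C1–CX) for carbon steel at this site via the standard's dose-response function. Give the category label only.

C5

carbon steel: T≤10 °C ⇒ hinge +0.150·(9.9−10) = -0.0150
  sulphur-dioxide contribution → 58.6 μm/a
  chloride contribution → 111.7 μm/a
  ⇒ r_corr(carbon steel) = 170.3 μm/a
Category bounds: 80…200 μm/a bracket r_corr ⇒ C5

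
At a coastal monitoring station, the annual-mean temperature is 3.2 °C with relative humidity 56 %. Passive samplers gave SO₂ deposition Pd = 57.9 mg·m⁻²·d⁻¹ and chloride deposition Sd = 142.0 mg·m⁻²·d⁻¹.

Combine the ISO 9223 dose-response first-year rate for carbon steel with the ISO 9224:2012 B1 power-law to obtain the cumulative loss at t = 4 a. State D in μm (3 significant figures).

carbon steel: f(T) = +0.150·(T−10) [T≤10 °C] = -1.0200
  sulphur-dioxide contribution → 16.14 μm/a
  chloride contribution → 15.89 μm/a
  total first-year rate 32.04 μm/a
Power-law: D(4) = r_corr · 4^0.523
  D(4) = 32.04 × 4^0.523 = 32.04 × 2.065 = 66.15 μm

D(4) = 66.1 μm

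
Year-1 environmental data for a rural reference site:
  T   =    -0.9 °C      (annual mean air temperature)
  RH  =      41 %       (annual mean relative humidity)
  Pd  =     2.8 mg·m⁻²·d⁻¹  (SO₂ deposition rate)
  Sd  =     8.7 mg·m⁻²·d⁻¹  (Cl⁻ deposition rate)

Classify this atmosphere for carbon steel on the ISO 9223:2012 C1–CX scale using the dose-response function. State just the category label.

carbon steel: temperature factor f = +0.150·(-10.9) = -1.6350
  SO₂ term: 1.77·2.8^0.52·exp(0.02·41-1.6350) = 1.338
  Cl⁻ term: 0.102·8.7^0.62·exp(0.033·41+0.04·-0.9) = 1.456
  sum: 1.338 + 1.456 → r_corr = 2.794 μm/a
ISO 9223 Table 2 (carbon steel): 1.3 < 2.79 ≤ 25 μm/a ⇒ C2

C2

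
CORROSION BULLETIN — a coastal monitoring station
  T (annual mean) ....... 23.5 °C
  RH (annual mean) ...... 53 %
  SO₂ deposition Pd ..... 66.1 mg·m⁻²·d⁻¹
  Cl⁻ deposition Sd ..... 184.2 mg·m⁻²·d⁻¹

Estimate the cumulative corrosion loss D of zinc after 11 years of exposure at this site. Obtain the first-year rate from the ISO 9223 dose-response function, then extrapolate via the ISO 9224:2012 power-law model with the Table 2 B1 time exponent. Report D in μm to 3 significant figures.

zinc: temperature factor f = -0.071·(13.5) = -0.9585
  sulphur-dioxide contribution → 0.3581 μm/a
  chloride contribution → 3.854 μm/a
  total first-year rate 4.212 μm/a
Power-law: D(11) = r_corr · 11^0.813
  D(11) = 4.212 × 11^0.813 = 4.212 × 7.025 = 29.59 μm

D(11) = 29.6 μm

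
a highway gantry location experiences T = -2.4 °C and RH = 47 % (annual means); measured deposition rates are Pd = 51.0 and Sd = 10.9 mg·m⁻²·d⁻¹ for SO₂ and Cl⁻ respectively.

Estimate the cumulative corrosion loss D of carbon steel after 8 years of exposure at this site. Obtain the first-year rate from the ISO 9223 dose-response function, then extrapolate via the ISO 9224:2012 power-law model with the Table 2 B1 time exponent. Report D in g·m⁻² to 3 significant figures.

D(8) = 172 g·m⁻²

carbon steel: temperature factor f = +0.150·(-12.4) = -1.8600
  SO₂ term: 1.77·51.0^0.52·exp(0.02·47-1.8600) = 5.45
  Cl⁻ term: 0.102·10.9^0.62·exp(0.033·47+0.04·-2.4) = 1.922
  r_corr = 5.45 + 1.922 = 7.371 μm/a
Power-law: D(8) = r_corr · 8^0.523
  D(8) = 7.371 × 8^0.523 = 7.371 × 2.967 = 21.87 μm
  Mass loss = 21.87 μm × 7.85 g/cm³ = 171.7 g·m⁻²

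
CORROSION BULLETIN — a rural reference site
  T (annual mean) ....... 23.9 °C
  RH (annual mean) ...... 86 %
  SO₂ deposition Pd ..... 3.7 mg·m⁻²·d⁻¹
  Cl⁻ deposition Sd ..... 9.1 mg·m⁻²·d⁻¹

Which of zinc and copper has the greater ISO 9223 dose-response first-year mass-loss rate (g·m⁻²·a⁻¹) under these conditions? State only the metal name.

copper

zinc: f(T) = -0.071·(T−10) [T>10 °C] = -0.9869
  SO₂ term: 0.0129·3.7^0.44·exp(0.046·86-0.9869) = 0.4467
  Cl⁻ term: 0.0175·9.1^0.57·exp(0.008·86+0.085·23.9) = 0.9349
  sum: 0.4467 + 0.9349 → r_corr = 1.382 μm/a
  mass loss = 1.382 μm/a × 7.14 g/cm³ = 9.865 g·m⁻²·a⁻¹
copper: T>10 °C ⇒ hinge -0.080·(23.9−10) = -1.1120
  SO₂ term: 0.0053·3.7^0.26·exp(0.059·86-1.1120) = 0.3915
  Cl⁻ term: 0.01025·9.1^0.27·exp(0.036·86+0.049·23.9) = 1.327
  r_corr = 0.3915 + 1.327 = 1.718 μm/a
  mass loss = 1.718 μm/a × 8.96 g/cm³ = 15.4 g·m⁻²·a⁻¹
Ordering by g·m⁻²·a⁻¹: copper (15.4) > zinc (9.86)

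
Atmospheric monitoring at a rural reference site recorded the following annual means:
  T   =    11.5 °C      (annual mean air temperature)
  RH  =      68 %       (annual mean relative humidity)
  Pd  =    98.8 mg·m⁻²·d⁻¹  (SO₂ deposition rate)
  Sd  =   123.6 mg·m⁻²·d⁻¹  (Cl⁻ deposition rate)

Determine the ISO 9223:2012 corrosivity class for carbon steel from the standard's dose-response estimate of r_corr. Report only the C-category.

carbon steel: temperature factor f = -0.054·(1.5) = -0.0810
  SO₂ term: 1.77·98.8^0.52·exp(0.02·68-0.0810) = 69.3
  Cl⁻ term: 0.102·123.6^0.62·exp(0.033·68+0.04·11.5) = 30.2
  sum: 69.3 + 30.2 → r_corr = 99.49 μm/a
Category bounds: 80…200 μm/a bracket r_corr ⇒ C5

C5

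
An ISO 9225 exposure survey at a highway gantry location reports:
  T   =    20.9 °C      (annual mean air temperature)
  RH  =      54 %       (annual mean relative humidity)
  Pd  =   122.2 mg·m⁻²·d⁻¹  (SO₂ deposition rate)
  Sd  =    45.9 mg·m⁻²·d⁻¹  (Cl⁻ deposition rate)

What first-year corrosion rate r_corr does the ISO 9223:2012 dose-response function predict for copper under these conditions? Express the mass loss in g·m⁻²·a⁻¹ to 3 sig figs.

copper: temperature factor f = -0.080·(10.9) = -0.8720
  SO₂ term: 0.0053·122.2^0.26·exp(0.059·54-0.8720) = 0.187
  Sd branch = 0.01025·Sd^0.27·e^(0.036·RH+0.049·T) = 0.5603 μm/a
  r_corr = 0.187 + 0.5603 = 0.7473 μm/a
Convert to mass loss: 0.7473 μm/a × 8.96 g/cm³ = 6.696 g·m⁻²·a⁻¹

r_corr = 6.70 g·m⁻²·a⁻¹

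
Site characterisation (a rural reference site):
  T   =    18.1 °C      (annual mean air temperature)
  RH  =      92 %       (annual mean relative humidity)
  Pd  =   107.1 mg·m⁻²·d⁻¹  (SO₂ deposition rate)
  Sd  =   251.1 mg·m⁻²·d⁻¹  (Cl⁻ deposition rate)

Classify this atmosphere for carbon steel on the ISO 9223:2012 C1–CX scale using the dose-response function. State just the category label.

carbon steel: T>10 °C ⇒ hinge -0.054·(18.1−10) = -0.4374
  SO₂ term: 1.77·107.1^0.52·exp(0.02·92-0.4374) = 81.77
  Cl⁻ term: 0.102·251.1^0.62·exp(0.033·92+0.04·18.1) = 134.7
  sum: 81.77 + 134.7 → r_corr = 216.5 μm/a
216 μm/a falls in (200, 700] for carbon steel → category CX

CX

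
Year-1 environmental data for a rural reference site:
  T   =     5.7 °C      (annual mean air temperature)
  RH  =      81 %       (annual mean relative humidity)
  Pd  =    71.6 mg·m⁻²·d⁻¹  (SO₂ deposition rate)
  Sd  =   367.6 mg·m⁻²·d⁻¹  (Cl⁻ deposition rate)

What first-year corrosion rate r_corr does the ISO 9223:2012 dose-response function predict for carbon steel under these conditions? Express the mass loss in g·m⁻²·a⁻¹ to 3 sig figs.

r_corr = 907 g·m⁻²·a⁻¹

carbon steel: T≤10 °C ⇒ hinge +0.150·(5.7−10) = -0.6450
  Pd branch = 1.77·Pd^0.52·e^(0.02·RH+f) = 43.25 μm/a
  Cl⁻ term: 0.102·367.6^0.62·exp(0.033·81+0.04·5.7) = 72.28
  sum: 43.25 + 72.28 → r_corr = 115.5 μm/a
Convert to mass loss: 115.5 μm/a × 7.85 g/cm³ = 906.9 g·m⁻²·a⁻¹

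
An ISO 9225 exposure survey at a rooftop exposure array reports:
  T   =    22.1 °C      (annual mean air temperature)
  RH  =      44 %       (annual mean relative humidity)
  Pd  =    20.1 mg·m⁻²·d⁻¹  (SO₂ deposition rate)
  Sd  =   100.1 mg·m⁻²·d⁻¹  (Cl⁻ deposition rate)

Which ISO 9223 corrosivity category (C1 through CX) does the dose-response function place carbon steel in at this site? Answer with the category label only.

C3

carbon steel: T>10 °C ⇒ hinge -0.054·(22.1−10) = -0.6534
  SO₂ term: 1.77·20.1^0.52·exp(0.02·44-0.6534) = 10.57
  Cl⁻ term: 0.102·100.1^0.62·exp(0.033·44+0.04·22.1) = 18.34
  r_corr = 10.57 + 18.34 = 28.91 μm/a
Category bounds: 25…50 μm/a bracket r_corr ⇒ C3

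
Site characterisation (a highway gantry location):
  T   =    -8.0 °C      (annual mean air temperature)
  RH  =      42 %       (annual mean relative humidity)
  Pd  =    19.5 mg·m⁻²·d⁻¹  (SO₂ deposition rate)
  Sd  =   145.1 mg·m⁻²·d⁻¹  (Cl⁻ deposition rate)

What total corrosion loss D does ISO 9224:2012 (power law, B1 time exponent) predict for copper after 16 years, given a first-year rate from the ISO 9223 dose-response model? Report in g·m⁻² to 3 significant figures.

copper: T≤10 °C ⇒ hinge +0.126·(-8.0−10) = -2.2680
  SO₂ term: 0.0053·19.5^0.26·exp(0.059·42-2.2680) = 0.01415
  Cl⁻ term: 0.01025·145.1^0.27·exp(0.036·42+0.049·-8.0) = 0.1204
  r_corr = 0.01415 + 0.1204 = 0.1346 μm/a
ISO 9224: D(t) = r_corr · t^b with b = 0.667 (copper, B1)
  D(16) = 0.1346 × 16^0.667 = 0.1346 × 6.355 = 0.8554 μm
  Mass loss = 0.8554 μm × 8.96 g/cm³ = 7.665 g·m⁻²

D(16) = 7.66 g·m⁻²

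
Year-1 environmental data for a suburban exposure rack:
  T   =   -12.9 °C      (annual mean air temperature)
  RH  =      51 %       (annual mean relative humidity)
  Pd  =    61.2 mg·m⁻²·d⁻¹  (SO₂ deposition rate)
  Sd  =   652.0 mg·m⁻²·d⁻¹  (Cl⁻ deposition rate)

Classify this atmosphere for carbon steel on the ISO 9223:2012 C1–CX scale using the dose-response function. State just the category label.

carbon steel: temperature factor f = +0.150·(-22.9) = -3.4350
  Pd branch = 1.77·Pd^0.52·e^(0.02·RH+f) = 1.344 μm/a
  Cl⁻ term: 0.102·652.0^0.62·exp(0.033·51+0.04·-12.9) = 18.21
  r_corr = 1.344 + 18.21 = 19.55 μm/a
Category bounds: 1.3…25 μm/a bracket r_corr ⇒ C2

C2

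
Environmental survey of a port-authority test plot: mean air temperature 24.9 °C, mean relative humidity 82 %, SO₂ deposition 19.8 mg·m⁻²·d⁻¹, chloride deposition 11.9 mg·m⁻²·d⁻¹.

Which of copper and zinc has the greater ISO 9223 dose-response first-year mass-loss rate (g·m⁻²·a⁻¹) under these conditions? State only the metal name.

copper

copper: T>10 °C ⇒ hinge -0.080·(24.9−10) = -1.1920
  sulphur-dioxide contribution → 0.4414 μm/a
  chloride contribution → 1.297 μm/a
  total first-year rate 1.739 μm/a
  mass loss = 1.739 μm/a × 8.96 g/cm³ = 15.58 g·m⁻²·a⁻¹
zinc: f(T) = -0.071·(T−10) [T>10 °C] = -1.0579
  sulphur-dioxide contribution → 0.7242 μm/a
  chloride contribution → 1.149 μm/a
  ⇒ r_corr(zinc) = 1.873 μm/a
  mass loss = 1.873 μm/a × 7.14 g/cm³ = 13.37 g·m⁻²·a⁻¹
Ordering by g·m⁻²·a⁻¹: copper (15.6) > zinc (13.4)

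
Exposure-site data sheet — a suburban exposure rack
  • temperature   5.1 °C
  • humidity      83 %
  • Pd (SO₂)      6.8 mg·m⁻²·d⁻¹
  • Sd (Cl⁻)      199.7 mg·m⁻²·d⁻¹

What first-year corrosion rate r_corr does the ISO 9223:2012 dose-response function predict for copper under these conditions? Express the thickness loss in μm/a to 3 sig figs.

copper: temperature factor f = +0.126·(-4.9) = -0.6174
  SO₂ term: 0.0053·6.8^0.26·exp(0.059·83-0.6174) = 0.63
  Cl⁻ term: 0.01025·199.7^0.27·exp(0.036·83+0.049·5.1) = 1.092
  sum: 0.63 + 1.092 → r_corr = 1.722 μm/a

r_corr = 1.72 μm/a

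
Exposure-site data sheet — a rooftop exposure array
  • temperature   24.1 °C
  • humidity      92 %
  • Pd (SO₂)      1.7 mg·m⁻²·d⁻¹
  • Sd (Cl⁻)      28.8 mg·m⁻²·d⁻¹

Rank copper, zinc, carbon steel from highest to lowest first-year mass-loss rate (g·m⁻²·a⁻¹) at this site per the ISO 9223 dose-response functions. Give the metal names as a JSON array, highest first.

["carbon steel", "copper", "zinc"]

copper: f(T) = -0.080·(T−10) [T>10 °C] = -1.1280
  SO₂ term: 0.0053·1.7^0.26·exp(0.059·92-1.1280) = 0.4484
  Cl⁻ term: 0.01025·28.8^0.27·exp(0.036·92+0.049·24.1) = 2.27
  sum: 0.4484 + 2.27 → r_corr = 2.718 μm/a
  mass loss = 2.718 μm/a × 8.96 g/cm³ = 24.36 g·m⁻²·a⁻¹
zinc: f(T) = -0.071·(T−10) [T>10 °C] = -1.0011
  SO₂ term: 0.0129·1.7^0.44·exp(0.046·92-1.0011) = 0.4122
  Cl⁻ term: 0.0175·28.8^0.57·exp(0.008·92+0.085·24.1) = 1.924
  sum: 0.4122 + 1.924 → r_corr = 2.336 μm/a
  mass loss = 2.336 μm/a × 7.14 g/cm³ = 16.68 g·m⁻²·a⁻¹
carbon steel: f(T) = -0.054·(T−10) [T>10 °C] = -0.7614
  SO₂ term: 1.77·1.7^0.52·exp(0.02·92-0.7614) = 6.859
  Cl⁻ term: 0.102·28.8^0.62·exp(0.033·92+0.04·24.1) = 44.73
  sum: 6.859 + 44.73 → r_corr = 51.59 μm/a
  mass loss = 51.59 μm/a × 7.85 g/cm³ = 405 g·m⁻²·a⁻¹
Ordering by g·m⁻²·a⁻¹: carbon steel (405) > copper (24.4) > zinc (16.7)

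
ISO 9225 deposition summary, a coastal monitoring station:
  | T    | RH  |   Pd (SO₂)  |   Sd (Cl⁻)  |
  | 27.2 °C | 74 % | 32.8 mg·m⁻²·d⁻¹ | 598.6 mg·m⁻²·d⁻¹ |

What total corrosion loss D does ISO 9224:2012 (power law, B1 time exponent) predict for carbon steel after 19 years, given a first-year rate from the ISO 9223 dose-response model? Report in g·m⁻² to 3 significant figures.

carbon steel: temperature factor f = -0.054·(17.2) = -0.9288
  SO₂ term: 1.77·32.8^0.52·exp(0.02·74-0.9288) = 18.86
  Cl⁻ term: 0.102·598.6^0.62·exp(0.033·74+0.04·27.2) = 183.4
  sum: 18.86 + 183.4 → r_corr = 202.3 μm/a
Power-law: D(19) = r_corr · 19^0.523
  D(19) = 202.3 × 19^0.523 = 202.3 × 4.664 = 943.6 μm
  Mass loss = 943.6 μm × 7.85 g/cm³ = 7407 g·m⁻²

D(19) = 7.41e+03 g·m⁻²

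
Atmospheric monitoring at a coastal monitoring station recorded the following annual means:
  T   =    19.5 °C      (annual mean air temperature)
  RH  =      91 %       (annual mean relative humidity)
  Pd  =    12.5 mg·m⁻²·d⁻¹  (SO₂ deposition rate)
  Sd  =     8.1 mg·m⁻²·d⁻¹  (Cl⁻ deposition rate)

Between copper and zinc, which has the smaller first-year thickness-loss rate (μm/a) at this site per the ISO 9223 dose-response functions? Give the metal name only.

zinc

copper: f(T) = -0.080·(T−10) [T>10 °C] = -0.7600
  sulphur-dioxide contribution → 1.026 μm/a
  chloride contribution → 1.241 μm/a
  ⇒ r_corr(copper) = 2.267 μm/a
zinc: f(T) = -0.071·(T−10) [T>10 °C] = -0.6745
  sulphur-dioxide contribution → 1.313 μm/a
  chloride contribution → 0.6264 μm/a
  ⇒ r_corr(zinc) = 1.939 μm/a
Ordering by μm/a: copper (2.27) > zinc (1.94)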